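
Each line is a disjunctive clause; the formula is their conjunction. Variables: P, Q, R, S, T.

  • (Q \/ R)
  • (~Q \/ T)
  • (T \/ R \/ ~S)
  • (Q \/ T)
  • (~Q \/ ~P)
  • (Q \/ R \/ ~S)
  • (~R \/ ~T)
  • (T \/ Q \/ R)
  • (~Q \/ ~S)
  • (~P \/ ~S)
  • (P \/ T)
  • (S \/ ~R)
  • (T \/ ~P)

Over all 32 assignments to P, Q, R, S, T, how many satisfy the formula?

1

The models are:
  P=F Q=T R=F S=F T=T
Count: 1.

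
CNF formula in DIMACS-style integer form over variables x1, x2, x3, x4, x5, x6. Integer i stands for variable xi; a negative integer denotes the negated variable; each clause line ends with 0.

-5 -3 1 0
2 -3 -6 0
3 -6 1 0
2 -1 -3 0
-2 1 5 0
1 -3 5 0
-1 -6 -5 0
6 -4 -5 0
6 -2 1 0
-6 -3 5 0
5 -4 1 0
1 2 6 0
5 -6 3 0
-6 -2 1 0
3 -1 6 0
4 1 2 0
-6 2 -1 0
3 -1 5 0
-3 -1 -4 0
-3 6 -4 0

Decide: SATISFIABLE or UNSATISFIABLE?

Set x1 = True and propagate.
Set x2 = True and propagate.
For the remaining variables, x3 = True, x4 = False, x5 = True, x6 = False works.
Every clause has at least one true literal under this assignment.
So x1 = True, x2 = True, x3 = True, x4 = False, x5 = True, x6 = False is a satisfying assignment.

SATISFIABLE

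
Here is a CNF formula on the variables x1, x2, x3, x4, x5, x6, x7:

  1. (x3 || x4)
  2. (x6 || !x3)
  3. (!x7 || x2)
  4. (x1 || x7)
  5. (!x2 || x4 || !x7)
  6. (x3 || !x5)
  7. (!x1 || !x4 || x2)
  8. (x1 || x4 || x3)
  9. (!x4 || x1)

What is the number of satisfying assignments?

Case analysis on x4 and x1:
  x4=1, x1=1: x7 free; 4 ways for (x2,x3,x5,x6) × 2^1 = 8.
  x4=1, x1=0: a clause becomes empty — 0.
  x4=0, x1=1: remaining (x2,x3,x5,x6,x7) ∈ {(0,1,0,1,0); (0,1,1,1,0); (1,1,0,1,0); (1,1,1,1,0)} — 4.
  x4=0, x1=0: a clause becomes empty — 0.
Total: 8 + 0 + 4 + 0 = 12.

12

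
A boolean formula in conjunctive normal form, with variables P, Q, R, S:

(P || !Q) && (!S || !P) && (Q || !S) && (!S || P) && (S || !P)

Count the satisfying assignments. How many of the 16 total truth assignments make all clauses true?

Satisfying assignments:
  P=F Q=F R=F S=F
  P=F Q=F R=T S=F
That's 2 in total.

2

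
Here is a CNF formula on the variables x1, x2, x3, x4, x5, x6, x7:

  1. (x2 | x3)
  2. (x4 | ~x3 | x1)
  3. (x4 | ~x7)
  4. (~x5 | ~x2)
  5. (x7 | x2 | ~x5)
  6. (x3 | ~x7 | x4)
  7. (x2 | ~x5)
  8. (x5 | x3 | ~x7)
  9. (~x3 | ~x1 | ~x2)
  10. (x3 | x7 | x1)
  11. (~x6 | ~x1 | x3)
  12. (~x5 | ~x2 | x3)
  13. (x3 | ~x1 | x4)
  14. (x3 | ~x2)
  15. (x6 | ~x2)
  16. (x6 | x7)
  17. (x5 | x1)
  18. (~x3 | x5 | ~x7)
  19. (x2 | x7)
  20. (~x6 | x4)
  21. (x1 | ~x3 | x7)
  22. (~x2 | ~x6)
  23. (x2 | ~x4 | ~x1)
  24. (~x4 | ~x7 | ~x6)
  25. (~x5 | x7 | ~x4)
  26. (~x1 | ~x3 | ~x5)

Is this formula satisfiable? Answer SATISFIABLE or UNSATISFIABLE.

x3 = True:
  x2 = True:
    propagation gives x5=False, x1=False; an empty clause results — contradiction.
  x2 = False:
    propagation gives x5=False, x1=True, x7=False; an empty clause results — contradiction.
x3 = False:
  propagation gives x2=True; an empty clause results — contradiction.
Every branch closes, so no satisfying assignment exists.

UNSATISFIABLE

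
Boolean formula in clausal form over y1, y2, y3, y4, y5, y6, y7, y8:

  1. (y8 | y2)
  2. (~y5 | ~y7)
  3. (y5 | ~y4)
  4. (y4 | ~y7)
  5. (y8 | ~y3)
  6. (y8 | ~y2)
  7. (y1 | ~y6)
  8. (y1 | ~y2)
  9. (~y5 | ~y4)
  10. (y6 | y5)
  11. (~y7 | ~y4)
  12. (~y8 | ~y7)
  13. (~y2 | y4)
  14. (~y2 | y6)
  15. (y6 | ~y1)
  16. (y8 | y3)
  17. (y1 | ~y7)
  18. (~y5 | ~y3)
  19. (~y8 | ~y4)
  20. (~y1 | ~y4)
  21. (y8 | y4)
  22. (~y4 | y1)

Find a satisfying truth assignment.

y7 occurs only negated in the remaining clauses — set y7 = False.
Try y1 = True.
  then y6 is forced to True.
  then y4 is forced to False.
  then y2 is forced to False.
  then y8 is forced to True.
Set y3 = False and propagate.
y5 is now unconstrained; take y5 = True.
Every clause has at least one true literal under this assignment.

y1=True, y2=False, y3=False, y4=False, y5=True, y6=True, y7=False, y8=True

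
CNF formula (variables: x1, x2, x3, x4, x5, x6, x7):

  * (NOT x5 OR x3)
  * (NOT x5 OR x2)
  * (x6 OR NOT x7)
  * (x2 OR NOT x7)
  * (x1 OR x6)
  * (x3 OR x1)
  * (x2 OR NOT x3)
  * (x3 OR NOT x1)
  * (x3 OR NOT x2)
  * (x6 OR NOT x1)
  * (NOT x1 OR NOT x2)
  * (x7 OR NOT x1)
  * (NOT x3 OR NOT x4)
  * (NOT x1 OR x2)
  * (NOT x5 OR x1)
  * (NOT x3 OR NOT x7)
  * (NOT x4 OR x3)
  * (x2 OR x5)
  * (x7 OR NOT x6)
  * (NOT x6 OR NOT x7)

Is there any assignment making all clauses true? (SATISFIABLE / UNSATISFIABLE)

x1 = True:
  propagation gives x3=True, x2=True; an empty clause results — contradiction.
x1 = False:
  propagation gives x6=True, x3=True, x2=True, x4=False; an empty clause results — contradiction.
Every branch closes, so no satisfying assignment exists.

UNSATISFIABLE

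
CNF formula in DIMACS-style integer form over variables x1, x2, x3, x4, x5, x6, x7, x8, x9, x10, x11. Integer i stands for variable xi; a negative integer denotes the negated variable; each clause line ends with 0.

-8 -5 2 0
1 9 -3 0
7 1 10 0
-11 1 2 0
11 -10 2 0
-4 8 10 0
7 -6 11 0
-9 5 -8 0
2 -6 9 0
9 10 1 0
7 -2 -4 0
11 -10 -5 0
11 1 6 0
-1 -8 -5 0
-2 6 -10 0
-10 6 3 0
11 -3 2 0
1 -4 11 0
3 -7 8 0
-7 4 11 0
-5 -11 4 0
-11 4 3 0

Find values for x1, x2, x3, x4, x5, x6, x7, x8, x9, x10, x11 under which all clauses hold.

x1 = True  x2 = False  x3 = True  x4 = True  x5 = True  x6 = False  x7 = False  x8 = False  x9 = True  x10 = True  x11 = True

Check each clause:
  1. (!x8 || x2 || !x5) — !x8 is true.
  2. (!x3 || x1 || x9) — x1 is true.
  3. (x10 || x1 || x7) — x1 is true.
  4. (!x11 || x2 || x1) — x1 is true.
  5. (x11 || !x10 || x2) — x11 is true.
  6. (x10 || !x4 || x8) — x10 is true.
  7. (x11 || !x6 || x7) — !x6 is true.
  8. (x5 || !x9 || !x8) — !x8 is true.
  9. (x9 || x2 || !x6) — x9 is true.
  10. (x10 || x1 || x9) — x1 is true.
  11. (x7 || !x4 || !x2) — !x2 is true.
  12. (x11 || !x10 || !x5) — x11 is true.
  13. (x6 || x11 || x1) — x1 is true.
  14. (!x5 || !x1 || !x8) — !x8 is true.
  15. (!x2 || x6 || !x10) — !x2 is true.
  16. (x3 || x6 || !x10) — x3 is true.
  17. (x2 || !x3 || x11) — x11 is true.
  18. (x11 || !x4 || x1) — x1 is true.
  19. (!x7 || x3 || x8) — !x7 is true.
  20. (x11 || x4 || !x7) — !x7 is true.
  21. (!x5 || x4 || !x11) — x4 is true.
  22. (x3 || !x11 || x4) — x3 is true.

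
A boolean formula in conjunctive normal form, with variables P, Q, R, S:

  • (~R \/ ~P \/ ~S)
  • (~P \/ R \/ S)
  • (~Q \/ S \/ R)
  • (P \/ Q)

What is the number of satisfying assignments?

7

Case analysis on P and R:
  P=T, R=T: remaining (Q,S) ∈ {(F,F); (T,F)} — 2.
  P=T, R=F: remaining (Q,S) ∈ {(F,T); (T,T)} — 2.
  P=F, R=T: remaining (Q,S) ∈ {(T,F); (T,T)} — 2.
  P=F, R=F: remaining (Q,S) ∈ {(T,T)} — 1.
Total: 2 + 2 + 2 + 1 = 7.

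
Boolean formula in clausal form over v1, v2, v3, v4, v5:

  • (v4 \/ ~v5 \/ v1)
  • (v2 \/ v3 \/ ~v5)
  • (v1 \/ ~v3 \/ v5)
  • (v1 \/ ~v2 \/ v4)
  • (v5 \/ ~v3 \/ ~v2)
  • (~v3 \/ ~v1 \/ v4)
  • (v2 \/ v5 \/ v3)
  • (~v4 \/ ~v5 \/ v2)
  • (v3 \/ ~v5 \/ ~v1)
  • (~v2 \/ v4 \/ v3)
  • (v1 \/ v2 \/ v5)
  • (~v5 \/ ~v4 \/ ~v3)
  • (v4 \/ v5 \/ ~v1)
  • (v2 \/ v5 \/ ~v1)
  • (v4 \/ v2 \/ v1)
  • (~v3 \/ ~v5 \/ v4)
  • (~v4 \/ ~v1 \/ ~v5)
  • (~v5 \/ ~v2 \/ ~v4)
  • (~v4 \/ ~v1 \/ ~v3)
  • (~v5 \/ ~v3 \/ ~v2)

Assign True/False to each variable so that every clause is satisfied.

Branch on v1: take v1 = False.
Branch on v2: take v2 = True.
  then v4 is forced to True.
  then v5 is forced to False.
  then v3 is forced to False.

v1 = False  v2 = True  v3 = False  v4 = True  v5 = False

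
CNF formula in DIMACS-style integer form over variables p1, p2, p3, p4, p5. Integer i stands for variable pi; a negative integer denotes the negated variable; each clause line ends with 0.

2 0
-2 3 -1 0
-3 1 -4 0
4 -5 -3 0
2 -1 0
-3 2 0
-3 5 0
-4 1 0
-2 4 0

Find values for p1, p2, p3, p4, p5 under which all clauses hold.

p1=T, p2=T, p3=T, p4=T, p5=T

Unit propagation: (p2) forces p2 = True.
Unit propagation: (p4) forces p4 = True.
Unit propagation: (p1) forces p1 = True.
Unit propagation: (p3) forces p3 = True.
Unit propagation: (p5) forces p5 = True.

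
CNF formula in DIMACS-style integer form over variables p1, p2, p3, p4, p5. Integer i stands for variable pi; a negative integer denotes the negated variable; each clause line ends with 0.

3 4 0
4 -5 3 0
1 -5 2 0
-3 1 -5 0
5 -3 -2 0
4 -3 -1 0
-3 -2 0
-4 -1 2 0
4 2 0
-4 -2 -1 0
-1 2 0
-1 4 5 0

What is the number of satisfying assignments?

4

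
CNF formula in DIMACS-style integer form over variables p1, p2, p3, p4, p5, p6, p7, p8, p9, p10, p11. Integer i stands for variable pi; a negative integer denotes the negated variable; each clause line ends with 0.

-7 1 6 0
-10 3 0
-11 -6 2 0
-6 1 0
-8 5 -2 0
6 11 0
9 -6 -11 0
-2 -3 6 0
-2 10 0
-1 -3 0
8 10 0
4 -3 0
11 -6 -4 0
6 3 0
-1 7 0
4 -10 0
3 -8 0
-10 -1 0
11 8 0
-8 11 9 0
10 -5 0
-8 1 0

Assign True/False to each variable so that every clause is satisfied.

p9 occurs only positively in the remaining clauses — set p9 = True.
Set p1 = False and propagate.
  then p6 is forced to False.
  then p7 is forced to False.
  then p11 is forced to True.
  then p3 is forced to True.
  then p2 is forced to False.
  then p4 is forced to True.
  then p8 is forced to False.
  then p10 is forced to True.
p5 is now unconstrained; take p5 = True.

p1=False, p2=False, p3=True, p4=True, p5=True, p6=False, p7=False, p8=False, p9=True, p10=True, p11=True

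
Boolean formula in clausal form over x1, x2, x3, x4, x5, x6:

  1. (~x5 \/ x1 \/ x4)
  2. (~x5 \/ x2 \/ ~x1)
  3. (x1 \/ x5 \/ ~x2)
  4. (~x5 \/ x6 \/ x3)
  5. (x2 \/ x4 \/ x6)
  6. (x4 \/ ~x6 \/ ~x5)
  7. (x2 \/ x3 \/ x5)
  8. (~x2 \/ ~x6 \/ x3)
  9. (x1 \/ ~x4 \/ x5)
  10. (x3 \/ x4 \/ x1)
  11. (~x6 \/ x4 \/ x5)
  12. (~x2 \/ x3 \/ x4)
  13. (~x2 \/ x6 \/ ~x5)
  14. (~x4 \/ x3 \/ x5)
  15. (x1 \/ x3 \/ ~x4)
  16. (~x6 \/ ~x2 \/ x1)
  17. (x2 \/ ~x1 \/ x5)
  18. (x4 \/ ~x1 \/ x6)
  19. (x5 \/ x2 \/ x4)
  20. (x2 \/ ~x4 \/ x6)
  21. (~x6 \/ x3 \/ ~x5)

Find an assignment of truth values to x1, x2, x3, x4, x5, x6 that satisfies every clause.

x1=F, x2=F, x3=T, x4=T, x5=T, x6=T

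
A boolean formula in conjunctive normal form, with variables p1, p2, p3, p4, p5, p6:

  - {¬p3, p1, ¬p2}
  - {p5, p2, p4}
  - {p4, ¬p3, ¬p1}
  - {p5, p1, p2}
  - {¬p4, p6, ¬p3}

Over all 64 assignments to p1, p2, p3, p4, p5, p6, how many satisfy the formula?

Split on p1, then p2.
  p1=1, p2=1: p5 free; 5 ways for (p3,p4,p6) × 2^1 = 10.
  p1=1, p2=0: 8 of the 16 assignments to (p3,p4,p5,p6) work.
  p1=0, p2=1: forces p3=0; p4, p5, p6 free → 2^3 = 8.
  p1=0, p2=0: 7 of the 16 assignments to (p3,p4,p5,p6) work.
Total: 10 + 8 + 8 + 7 = 33.

33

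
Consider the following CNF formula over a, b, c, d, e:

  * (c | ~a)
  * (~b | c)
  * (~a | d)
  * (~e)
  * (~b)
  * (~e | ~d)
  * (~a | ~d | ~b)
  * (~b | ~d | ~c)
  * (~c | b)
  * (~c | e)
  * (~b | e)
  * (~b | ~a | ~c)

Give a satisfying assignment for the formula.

a=False  b=False  c=False  d=False  e=False

(~e) is a unit clause, so e = False.
The clause (~b) is unit: b must be False.
Unit propagation: (~c) forces c = False.
Unit propagation: (~a) forces a = False.
d is now unconstrained; take d = False.
Check each clause:
  1. (~a | c) — ~a is true.
  2. (~b | c) — ~b is true.
  3. (d | ~a) — ~a is true.
  4. (~e) — ~e is true.
  5. (~b) — ~b is true.
  6. (~d | ~e) — ~e is true.
  7. (~b | ~a | ~d) — ~d is true.
  8. (~b | ~c | ~d) — ~d is true.
  9. (b | ~c) — ~c is true.
  10. (e | ~c) — ~c is true.
  11. (~b | e) — ~b is true.
  12. (~a | ~b | ~c) — ~c is true.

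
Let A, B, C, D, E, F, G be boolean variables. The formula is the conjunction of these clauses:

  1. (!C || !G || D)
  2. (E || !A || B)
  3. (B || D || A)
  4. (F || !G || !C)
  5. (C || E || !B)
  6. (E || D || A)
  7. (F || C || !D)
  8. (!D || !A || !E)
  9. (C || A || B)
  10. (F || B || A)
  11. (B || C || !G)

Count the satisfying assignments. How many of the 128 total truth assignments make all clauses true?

Case analysis on A and B:
  A=1, B=1: 11 of the 32 assignments to (C,D,E,F,G) work.
  A=1, B=0: remaining (C,D,E,F,G) ∈ {(0,0,1,0,0); (0,0,1,1,0); (1,0,1,0,0); (1,0,1,1,0)} — 4.
  A=0, B=1: 14 of the 32 assignments to (C,D,E,F,G) work.
  A=0, B=0: remaining (C,D,E,F,G) ∈ {(1,1,0,1,0); (1,1,0,1,1); (1,1,1,1,0); (1,1,1,1,1)} — 4.
Total: 11 + 4 + 14 + 4 = 33.

33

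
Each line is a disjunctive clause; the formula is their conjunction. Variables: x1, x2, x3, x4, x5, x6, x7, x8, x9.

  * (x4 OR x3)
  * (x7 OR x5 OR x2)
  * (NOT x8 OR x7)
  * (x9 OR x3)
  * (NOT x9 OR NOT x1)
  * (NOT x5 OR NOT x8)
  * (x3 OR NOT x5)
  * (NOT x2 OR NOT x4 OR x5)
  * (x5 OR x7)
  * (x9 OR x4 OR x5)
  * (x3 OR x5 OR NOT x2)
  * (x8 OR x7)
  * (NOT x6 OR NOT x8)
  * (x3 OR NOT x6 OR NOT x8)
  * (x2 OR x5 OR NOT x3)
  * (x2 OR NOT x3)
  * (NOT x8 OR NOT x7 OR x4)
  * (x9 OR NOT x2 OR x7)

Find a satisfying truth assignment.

x1=True, x2=True, x3=True, x4=False, x5=True, x6=True, x7=True, x8=False, x9=False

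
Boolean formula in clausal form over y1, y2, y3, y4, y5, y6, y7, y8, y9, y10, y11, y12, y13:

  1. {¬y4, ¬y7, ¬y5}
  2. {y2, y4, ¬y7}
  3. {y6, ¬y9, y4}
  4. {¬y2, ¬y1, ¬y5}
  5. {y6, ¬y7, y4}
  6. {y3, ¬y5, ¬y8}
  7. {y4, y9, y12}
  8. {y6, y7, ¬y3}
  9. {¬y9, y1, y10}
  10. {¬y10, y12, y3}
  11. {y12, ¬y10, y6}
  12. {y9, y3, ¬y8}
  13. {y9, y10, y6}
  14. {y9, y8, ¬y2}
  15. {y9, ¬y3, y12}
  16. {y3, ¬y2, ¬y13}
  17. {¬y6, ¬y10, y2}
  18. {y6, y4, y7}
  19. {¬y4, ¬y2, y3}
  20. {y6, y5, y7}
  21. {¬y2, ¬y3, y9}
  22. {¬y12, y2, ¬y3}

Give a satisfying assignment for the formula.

Branch on y1: take y1 = False.
For the remaining variables, y2 = True, y3 = True, y4 = False, y5 = True, y6 = True, y7 = True, y8 = True, y9 = True, y10 = True, y11 = False, y12 = False, y13 = True works.
Check each clause:
  1. {¬y7, ¬y5, ¬y4} — ¬y4 is true.
  2. {y2, ¬y7, y4} — y2 is true.
  3. {¬y9, y4, y6} — y6 is true.
  4. {¬y1, ¬y5, ¬y2} — ¬y1 is true.
  5. {¬y7, y6, y4} — y6 is true.
  6. {¬y8, ¬y5, y3} — y3 is true.
  7. {y4, y9, y12} — y9 is true.
  8. {y6, ¬y3, y7} — y6 is true.
  9. {¬y9, y10, y1} — y10 is true.
  10. {y12, ¬y10, y3} — y3 is true.
  11. {y6, ¬y10, y12} — y6 is true.
  12. {¬y8, y3, y9} — y9 is true.
  13. {y10, y6, y9} — y9 is true.
  14. {y9, y8, ¬y2} — y8 is true.
  15. {y9, ¬y3, y12} — y9 is true.
  16. {y3, ¬y2, ¬y13} — y3 is true.
  17. {¬y6, y2, ¬y10} — y2 is true.
  18. {y4, y6, y7} — y6 is true.
  19. {¬y2, ¬y4, y3} — y3 is true.
  20. {y7, y5, y6} — y5 is true.
  21. {¬y3, ¬y2, y9} — y9 is true.
  22. {¬y3, y2, ¬y12} — y2 is true.

y1=False  y2=True  y3=True  y4=False  y5=True  y6=True  y7=True  y8=True  y9=True  y10=True  y11=False  y12=False  y13=True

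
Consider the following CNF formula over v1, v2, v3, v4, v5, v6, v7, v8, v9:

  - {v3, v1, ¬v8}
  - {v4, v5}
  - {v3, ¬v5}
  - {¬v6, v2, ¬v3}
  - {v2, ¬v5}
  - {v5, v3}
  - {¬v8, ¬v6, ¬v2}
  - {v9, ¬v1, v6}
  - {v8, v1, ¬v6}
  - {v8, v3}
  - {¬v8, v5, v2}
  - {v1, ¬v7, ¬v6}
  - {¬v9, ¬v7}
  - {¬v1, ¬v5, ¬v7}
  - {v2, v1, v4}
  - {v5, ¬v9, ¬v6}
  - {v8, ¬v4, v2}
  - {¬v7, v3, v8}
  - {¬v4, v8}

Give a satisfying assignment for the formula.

Pure literal: v7 appears only negated; assign v7 = False.
Try v1 = False.
Try v2 = True.
Branch on v3: take v3 = True.
The remaining clauses are satisfied by v4 = True, v5 = False, v6 = False, v8 = True, v9 = True.
Every clause has at least one true literal under this assignment.

v1 = F, v2 = T, v3 = T, v4 = T, v5 = F, v6 = F, v7 = F, v8 = T, v9 = T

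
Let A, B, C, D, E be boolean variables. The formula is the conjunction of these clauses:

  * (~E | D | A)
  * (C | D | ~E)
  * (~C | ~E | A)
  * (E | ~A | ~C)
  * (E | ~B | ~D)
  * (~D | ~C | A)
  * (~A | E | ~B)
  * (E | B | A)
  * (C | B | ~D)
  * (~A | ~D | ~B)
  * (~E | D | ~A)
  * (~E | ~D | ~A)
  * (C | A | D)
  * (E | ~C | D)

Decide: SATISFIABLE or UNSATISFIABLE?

Branch on A: take A = True.
Try B = False.
Set C = False and propagate.
  then D is forced to False.
  then E is forced to False.
Every clause has at least one true literal under this assignment.
So A = 1  B = 0  C = 0  D = 0  E = 0 is a satisfying assignment.

SATISFIABLE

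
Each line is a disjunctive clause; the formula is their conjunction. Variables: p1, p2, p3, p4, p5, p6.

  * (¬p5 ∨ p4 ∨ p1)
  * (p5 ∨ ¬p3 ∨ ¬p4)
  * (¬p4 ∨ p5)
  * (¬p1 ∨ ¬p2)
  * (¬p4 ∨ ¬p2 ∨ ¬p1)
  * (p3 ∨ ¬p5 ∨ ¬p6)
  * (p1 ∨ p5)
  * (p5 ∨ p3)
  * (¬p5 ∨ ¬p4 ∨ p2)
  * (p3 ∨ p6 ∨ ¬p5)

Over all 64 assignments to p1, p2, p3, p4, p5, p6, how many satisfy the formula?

6

Satisfying assignments:
  p1=F p2=T p3=T p4=T p5=T p6=F
  p1=F p2=T p3=T p4=T p5=T p6=T
  p1=T p2=F p3=T p4=F p5=F p6=F
  p1=T p2=F p3=T p4=F p5=F p6=T
  p1=T p2=F p3=T p4=F p5=T p6=F
  p1=T p2=F p3=T p4=F p5=T p6=T
Count: 6.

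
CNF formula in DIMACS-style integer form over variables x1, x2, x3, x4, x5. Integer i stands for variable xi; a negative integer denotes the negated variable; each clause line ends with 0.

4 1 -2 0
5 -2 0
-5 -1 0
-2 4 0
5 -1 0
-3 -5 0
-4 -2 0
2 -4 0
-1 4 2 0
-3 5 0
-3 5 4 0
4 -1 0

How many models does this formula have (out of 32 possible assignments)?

2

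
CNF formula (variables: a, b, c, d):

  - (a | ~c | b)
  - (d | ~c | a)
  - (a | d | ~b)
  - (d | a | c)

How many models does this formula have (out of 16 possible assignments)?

Split on a, then c.
  a=1, c=1: remaining (b,d) ∈ {(0,0); (0,1); (1,0); (1,1)} — 4.
  a=1, c=0: remaining (b,d) ∈ {(0,0); (0,1); (1,0); (1,1)} — 4.
  a=0, c=1: remaining (b,d) ∈ {(1,1)} — 1.
  a=0, c=0: remaining (b,d) ∈ {(0,1); (1,1)} — 2.
Total: 4 + 4 + 1 + 2 = 11.

11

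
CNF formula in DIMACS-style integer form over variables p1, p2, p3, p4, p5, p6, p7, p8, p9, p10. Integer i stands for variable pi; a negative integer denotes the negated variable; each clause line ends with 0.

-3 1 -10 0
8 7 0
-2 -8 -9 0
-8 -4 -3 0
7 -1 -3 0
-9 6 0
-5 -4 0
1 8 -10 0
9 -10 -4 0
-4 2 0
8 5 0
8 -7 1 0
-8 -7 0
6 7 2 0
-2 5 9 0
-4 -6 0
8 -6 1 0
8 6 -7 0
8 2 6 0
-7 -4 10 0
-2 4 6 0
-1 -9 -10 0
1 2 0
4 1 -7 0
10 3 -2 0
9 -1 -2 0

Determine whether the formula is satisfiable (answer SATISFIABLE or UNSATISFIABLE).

SATISFIABLE

Set p1 = True and propagate.
Try p2 = False.
  then p4 is forced to False.
Branch on p3: take p3 = False.
For the remaining variables, p5 = True, p6 = True, p7 = False, p8 = True, p9 = False, p10 = False works.
Every clause has at least one true literal under this assignment.
So p1 = 1, p2 = 0, p3 = 0, p4 = 0, p5 = 1, p6 = 1, p7 = 0, p8 = 1, p9 = 0, p10 = 0 is a satisfying assignment.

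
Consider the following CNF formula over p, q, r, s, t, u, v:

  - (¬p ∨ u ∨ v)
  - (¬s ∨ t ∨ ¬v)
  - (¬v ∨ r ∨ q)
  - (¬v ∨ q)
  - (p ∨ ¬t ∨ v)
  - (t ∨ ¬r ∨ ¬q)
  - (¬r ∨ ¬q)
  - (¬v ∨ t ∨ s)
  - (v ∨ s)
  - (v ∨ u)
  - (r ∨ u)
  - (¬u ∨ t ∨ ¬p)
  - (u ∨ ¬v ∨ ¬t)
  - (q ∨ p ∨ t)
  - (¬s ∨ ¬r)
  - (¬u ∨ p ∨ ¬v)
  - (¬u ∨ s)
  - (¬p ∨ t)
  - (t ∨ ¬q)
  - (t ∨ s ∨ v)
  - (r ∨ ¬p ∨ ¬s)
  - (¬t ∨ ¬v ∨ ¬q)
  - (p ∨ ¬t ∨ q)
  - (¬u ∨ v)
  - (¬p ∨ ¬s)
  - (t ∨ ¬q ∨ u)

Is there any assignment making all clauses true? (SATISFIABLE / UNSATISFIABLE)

UNSATISFIABLE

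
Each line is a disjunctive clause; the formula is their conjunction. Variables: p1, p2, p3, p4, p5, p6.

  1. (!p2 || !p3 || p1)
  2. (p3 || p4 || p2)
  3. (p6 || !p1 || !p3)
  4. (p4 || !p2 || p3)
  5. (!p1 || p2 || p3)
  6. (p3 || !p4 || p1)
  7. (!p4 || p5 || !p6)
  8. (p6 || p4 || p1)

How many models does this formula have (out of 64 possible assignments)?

Split on p3, then p1.
  p3=1, p1=1: p2 free; 3 ways for (p4,p5,p6) × 2^1 = 6.
  p3=1, p1=0: 5 of the 16 assignments to (p2,p4,p5,p6) work.
  p3=0, p1=1: remaining (p2,p4,p5,p6) ∈ {(1,1,0,0); (1,1,1,0); (1,1,1,1)} — 3.
  p3=0, p1=0: a clause becomes empty — 0.
Total: 6 + 5 + 3 + 0 = 14.

14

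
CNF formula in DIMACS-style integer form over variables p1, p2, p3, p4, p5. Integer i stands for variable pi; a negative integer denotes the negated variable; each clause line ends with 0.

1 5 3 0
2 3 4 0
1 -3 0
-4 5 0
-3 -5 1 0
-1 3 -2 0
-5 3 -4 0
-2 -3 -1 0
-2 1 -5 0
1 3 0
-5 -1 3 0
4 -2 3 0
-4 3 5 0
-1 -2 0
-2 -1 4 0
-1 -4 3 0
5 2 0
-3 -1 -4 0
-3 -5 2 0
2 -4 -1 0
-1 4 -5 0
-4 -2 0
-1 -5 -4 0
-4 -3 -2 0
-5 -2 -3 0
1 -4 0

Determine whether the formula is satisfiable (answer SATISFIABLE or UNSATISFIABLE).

UNSATISFIABLE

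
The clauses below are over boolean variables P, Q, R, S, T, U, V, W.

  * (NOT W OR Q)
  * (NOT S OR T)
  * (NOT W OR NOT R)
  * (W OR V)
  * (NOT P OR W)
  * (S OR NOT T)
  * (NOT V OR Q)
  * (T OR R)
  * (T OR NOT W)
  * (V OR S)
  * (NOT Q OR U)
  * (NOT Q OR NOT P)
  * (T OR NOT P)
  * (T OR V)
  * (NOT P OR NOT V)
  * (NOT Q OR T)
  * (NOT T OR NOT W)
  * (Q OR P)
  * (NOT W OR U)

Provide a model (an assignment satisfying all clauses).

P = False, Q = True, R = False, S = True, T = True, U = True, V = True, W = False

Pure literal: U appears only positively; assign U = True.
Branch on P: take P = False.
  then Q is forced to True.
  then T is forced to True.
  then S is forced to True.
  then W is forced to False.
  then V is forced to True.
R is now unconstrained; take R = False.
Check each clause:
  1. (Q OR NOT W) — NOT W is true.
  2. (T OR NOT S) — T is true.
  3. (NOT R OR NOT W) — NOT W is true.
  4. (V OR W) — V is true.
  5. (W OR NOT P) — NOT P is true.
  6. (NOT T OR S) — S is true.
  7. (NOT V OR Q) — Q is true.
  8. (T OR R) — T is true.
  9. (NOT W OR T) — NOT W is true.
  10. (S OR V) — S is true.
  11. (U OR NOT Q) — U is true.
  12. (NOT P OR NOT Q) — NOT P is true.
  13. (T OR NOT P) — T is true.
  14. (V OR T) — T is true.
  15. (NOT P OR NOT V) — NOT P is true.
  16. (T OR NOT Q) — T is true.
  17. (NOT W OR NOT T) — NOT W is true.
  18. (P OR Q) — Q is true.
  19. (NOT W OR U) — NOT W is true.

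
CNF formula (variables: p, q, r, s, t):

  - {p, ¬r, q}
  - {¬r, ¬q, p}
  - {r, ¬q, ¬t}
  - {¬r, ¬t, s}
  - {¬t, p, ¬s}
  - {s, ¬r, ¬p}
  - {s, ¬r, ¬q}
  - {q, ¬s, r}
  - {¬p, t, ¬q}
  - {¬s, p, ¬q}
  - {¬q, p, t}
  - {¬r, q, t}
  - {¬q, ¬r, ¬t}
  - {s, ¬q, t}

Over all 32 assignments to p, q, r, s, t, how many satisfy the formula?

5

Satisfying assignments:
  p=F q=F r=F s=F t=F
  p=F q=F r=F s=F t=T
  p=T q=F r=F s=F t=F
  p=T q=F r=F s=F t=T
  p=T q=F r=T s=T t=T
That's 5 in total.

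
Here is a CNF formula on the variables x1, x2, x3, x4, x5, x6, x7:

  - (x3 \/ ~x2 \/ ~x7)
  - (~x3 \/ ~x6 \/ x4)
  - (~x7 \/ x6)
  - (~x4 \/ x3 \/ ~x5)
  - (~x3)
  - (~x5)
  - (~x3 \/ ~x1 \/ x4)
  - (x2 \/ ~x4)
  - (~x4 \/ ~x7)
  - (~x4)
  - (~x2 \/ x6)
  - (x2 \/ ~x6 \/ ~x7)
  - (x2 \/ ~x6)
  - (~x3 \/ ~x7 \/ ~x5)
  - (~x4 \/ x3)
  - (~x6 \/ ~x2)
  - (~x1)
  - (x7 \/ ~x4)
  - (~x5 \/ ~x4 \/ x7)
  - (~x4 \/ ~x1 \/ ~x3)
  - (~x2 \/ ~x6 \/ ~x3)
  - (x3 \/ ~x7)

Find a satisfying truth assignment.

The clause (~x3) is unit: x3 must be False.
Unit propagation: (~x5) forces x5 = False.
Unit propagation: (~x4) forces x4 = False.
(~x1) is a unit clause, so x1 = False.
The clause (~x7) is unit: x7 must be False.
Branch on x2: take x2 = False.
  then x6 is forced to False.

x1 = F, x2 = F, x3 = F, x4 = F, x5 = F, x6 = F, x7 = F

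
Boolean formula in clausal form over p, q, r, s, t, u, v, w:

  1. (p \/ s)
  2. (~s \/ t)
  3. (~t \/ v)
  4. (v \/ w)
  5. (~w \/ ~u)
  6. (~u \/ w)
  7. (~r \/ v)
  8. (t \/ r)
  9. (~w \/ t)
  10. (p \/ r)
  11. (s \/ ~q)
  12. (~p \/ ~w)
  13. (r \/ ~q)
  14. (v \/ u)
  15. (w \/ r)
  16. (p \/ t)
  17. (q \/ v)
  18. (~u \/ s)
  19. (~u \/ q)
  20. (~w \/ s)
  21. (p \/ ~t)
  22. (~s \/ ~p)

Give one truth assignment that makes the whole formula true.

v occurs only positively in the remaining clauses — set v = True.
Set p = True and propagate.
  then w is forced to False.
  then u is forced to False.
  then r is forced to True.
  then s is forced to False.
  then q is forced to False.
t is now unconstrained; take t = True.
Every clause has at least one true literal under this assignment.

p=True, q=False, r=True, s=False, t=True, u=False, v=True, w=False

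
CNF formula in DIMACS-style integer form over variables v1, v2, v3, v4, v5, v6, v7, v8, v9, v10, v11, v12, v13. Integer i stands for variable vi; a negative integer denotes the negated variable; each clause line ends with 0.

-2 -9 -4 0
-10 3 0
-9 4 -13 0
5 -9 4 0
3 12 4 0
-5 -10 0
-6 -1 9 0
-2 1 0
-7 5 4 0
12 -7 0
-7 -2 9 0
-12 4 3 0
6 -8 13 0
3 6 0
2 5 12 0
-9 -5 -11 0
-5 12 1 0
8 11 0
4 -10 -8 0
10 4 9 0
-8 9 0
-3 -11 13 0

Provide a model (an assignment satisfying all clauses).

v1=1, v2=0, v3=1, v4=1, v5=0, v6=0, v7=0, v8=0, v9=0, v10=1, v11=1, v12=1, v13=1

v7 occurs only negated in the remaining clauses — set v7 = False.
Branch on v1: take v1 = True.
Branch on v2: take v2 = False.
For the remaining variables, v3 = True, v4 = True, v5 = False, v6 = False, v8 = False, v9 = False, v10 = True, v11 = True, v12 = True, v13 = True works.
Every clause has at least one true literal under this assignment.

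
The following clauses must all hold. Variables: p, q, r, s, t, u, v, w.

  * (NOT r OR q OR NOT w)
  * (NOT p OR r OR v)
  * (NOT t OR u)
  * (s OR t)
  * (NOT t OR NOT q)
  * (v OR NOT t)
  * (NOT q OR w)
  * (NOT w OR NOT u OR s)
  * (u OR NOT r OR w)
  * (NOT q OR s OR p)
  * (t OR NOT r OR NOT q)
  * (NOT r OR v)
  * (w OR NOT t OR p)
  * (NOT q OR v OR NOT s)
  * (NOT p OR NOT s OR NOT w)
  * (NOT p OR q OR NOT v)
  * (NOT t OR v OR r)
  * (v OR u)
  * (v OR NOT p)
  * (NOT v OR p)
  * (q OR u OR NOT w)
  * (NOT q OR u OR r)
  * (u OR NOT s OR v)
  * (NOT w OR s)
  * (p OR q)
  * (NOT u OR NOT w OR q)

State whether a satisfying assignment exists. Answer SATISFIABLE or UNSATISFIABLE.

UNSATISFIABLE

q = True:
  propagation gives t=False, s=True, w=True, r=False; an empty clause results — contradiction.
q = False:
  propagation gives p=True, v=False; an empty clause results — contradiction.
Every branch closes, so no satisfying assignment exists.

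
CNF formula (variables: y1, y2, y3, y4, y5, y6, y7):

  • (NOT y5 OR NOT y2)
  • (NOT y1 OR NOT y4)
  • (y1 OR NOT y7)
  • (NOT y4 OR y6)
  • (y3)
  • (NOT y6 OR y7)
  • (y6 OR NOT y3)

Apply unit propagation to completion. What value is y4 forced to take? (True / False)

False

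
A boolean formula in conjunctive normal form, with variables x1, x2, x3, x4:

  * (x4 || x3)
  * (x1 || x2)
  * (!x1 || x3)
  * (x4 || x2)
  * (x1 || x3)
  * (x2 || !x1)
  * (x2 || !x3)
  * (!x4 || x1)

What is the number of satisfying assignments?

3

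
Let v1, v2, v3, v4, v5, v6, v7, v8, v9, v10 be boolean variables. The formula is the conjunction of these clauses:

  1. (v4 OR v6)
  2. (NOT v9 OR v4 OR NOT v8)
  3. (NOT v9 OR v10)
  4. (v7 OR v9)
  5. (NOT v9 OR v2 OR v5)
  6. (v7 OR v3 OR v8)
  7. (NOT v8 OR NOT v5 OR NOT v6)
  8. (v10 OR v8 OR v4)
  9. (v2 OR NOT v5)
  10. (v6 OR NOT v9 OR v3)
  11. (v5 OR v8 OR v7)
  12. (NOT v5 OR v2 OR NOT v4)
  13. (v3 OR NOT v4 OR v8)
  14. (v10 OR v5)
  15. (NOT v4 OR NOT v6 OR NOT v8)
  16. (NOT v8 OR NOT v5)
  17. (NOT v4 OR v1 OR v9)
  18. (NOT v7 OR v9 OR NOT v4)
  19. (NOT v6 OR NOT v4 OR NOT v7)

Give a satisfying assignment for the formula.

v1=True, v2=True, v3=False, v4=False, v5=False, v6=True, v7=True, v8=True, v9=False, v10=True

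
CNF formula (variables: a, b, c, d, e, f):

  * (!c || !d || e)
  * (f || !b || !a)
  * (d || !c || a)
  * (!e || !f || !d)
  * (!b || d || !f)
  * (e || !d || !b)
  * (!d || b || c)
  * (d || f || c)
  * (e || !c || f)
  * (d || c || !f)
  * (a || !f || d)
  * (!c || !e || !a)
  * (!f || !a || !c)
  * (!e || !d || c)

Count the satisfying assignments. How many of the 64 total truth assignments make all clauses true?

Satisfying assignments:
  a=0 b=0 c=1 d=1 e=1 f=0
  a=0 b=1 c=1 d=1 e=1 f=0
That's 2 in total.

2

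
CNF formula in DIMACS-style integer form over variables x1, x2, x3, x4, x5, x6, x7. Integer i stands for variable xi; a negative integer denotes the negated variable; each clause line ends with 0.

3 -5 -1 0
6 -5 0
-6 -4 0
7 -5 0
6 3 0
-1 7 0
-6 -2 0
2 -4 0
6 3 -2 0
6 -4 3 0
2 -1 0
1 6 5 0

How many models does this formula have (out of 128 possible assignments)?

The models are:
  x1=F x2=F x3=F x4=F x5=F x6=T x7=F
  x1=F x2=F x3=F x4=F x5=F x6=T x7=T
  x1=F x2=F x3=F x4=F x5=T x6=T x7=T
  x1=F x2=F x3=T x4=F x5=F x6=T x7=F
  x1=F x2=F x3=T x4=F x5=F x6=T x7=T
  x1=F x2=F x3=T x4=F x5=T x6=T x7=T
  x1=T x2=T x3=T x4=F x5=F x6=F x7=T
  x1=T x2=T x3=T x4=T x5=F x6=F x7=T
That's 8 in total.

8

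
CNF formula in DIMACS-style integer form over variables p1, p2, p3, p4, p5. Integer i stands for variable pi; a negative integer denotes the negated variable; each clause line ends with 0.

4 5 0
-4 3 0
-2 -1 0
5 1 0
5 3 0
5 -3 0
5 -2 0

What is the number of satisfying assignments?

9

Split on p5, then p3.
  p5=1, p3=1: p4 free; 3 ways for (p1,p2) × 2^1 = 6.
  p5=1, p3=0: remaining (p1,p2,p4) ∈ {(0,0,0); (0,1,0); (1,0,0)} — 3.
  p5=0, p3=1: a clause becomes empty — 0.
  p5=0, p3=0: a clause becomes empty — 0.
Total: 6 + 3 + 0 + 0 = 9.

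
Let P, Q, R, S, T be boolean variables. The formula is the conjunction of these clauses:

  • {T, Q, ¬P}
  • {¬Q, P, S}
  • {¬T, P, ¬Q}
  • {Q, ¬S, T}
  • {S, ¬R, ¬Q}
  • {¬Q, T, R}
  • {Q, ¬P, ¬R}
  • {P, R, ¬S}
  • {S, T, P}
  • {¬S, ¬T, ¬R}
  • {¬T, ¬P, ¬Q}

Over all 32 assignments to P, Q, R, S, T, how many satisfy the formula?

6

Satisfying assignments:
  P=F Q=F R=F S=F T=T
  P=F Q=F R=T S=F T=T
  P=F Q=T R=T S=T T=F
  P=T Q=F R=F S=F T=T
  P=T Q=F R=F S=T T=T
  P=T Q=T R=T S=T T=F
Count: 6.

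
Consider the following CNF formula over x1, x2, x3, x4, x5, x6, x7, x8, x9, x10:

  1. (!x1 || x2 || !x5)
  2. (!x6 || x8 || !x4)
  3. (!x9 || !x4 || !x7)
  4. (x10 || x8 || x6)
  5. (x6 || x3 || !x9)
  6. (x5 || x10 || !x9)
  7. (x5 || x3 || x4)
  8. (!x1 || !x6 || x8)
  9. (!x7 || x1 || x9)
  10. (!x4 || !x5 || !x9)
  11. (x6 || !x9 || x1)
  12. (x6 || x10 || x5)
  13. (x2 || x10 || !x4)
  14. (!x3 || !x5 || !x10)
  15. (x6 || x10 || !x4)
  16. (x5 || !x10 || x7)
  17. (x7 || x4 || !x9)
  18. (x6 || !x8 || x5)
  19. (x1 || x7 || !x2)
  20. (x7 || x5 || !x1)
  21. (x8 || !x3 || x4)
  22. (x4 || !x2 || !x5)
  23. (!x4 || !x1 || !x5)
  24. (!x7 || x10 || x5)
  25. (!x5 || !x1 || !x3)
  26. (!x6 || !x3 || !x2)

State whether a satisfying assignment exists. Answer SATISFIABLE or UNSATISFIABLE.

SATISFIABLE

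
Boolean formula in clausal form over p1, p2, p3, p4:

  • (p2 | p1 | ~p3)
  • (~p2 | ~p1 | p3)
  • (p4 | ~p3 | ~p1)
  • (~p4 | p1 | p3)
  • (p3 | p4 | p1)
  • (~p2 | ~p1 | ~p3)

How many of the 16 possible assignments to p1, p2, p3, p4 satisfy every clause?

5

Satisfying assignments:
  p1=F p2=T p3=T p4=F
  p1=F p2=T p3=T p4=T
  p1=T p2=F p3=F p4=F
  p1=T p2=F p3=F p4=T
  p1=T p2=F p3=T p4=T
That's 5 in total.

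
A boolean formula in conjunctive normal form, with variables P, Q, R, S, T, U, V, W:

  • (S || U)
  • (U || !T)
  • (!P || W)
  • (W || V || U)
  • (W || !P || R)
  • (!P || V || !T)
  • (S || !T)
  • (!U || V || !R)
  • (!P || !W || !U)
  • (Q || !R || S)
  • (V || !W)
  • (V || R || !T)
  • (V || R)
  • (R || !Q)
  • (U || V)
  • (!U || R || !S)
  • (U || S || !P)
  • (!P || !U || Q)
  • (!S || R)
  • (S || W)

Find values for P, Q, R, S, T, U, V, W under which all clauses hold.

P=False, Q=False, R=True, S=True, T=False, U=False, V=True, W=False

Check each clause:
  1. (S || U) — S is true.
  2. (U || !T) — !T is true.
  3. (!P || W) — !P is true.
  4. (V || W || U) — V is true.
  5. (!P || R || W) — R is true.
  6. (V || !T || !P) — !T is true.
  7. (!T || S) — !T is true.
  8. (V || !R || !U) — !U is true.
  9. (!U || !P || !W) — !W is true.
  10. (S || !R || Q) — S is true.
  11. (V || !W) — !W is true.
  12. (V || R || !T) — R is true.
  13. (R || V) — R is true.
  14. (!Q || R) — R is true.
  15. (V || U) — V is true.
  16. (!S || R || !U) — !U is true.
  17. (U || S || !P) — S is true.
  18. (!P || !U || Q) — !U is true.
  19. (R || !S) — R is true.
  20. (S || W) — S is true.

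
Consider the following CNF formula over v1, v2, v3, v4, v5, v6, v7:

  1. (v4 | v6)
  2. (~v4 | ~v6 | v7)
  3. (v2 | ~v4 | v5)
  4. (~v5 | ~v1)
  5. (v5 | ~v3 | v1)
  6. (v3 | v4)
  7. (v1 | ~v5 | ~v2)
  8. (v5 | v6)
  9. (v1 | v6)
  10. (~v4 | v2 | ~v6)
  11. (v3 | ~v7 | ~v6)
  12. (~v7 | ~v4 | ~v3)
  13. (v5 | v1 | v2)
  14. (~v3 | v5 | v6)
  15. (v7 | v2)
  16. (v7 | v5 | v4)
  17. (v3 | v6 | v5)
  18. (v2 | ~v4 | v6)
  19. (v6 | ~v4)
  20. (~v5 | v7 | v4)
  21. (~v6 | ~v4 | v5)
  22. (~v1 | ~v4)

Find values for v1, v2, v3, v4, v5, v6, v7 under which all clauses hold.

v1=T, v2=T, v3=T, v4=F, v5=F, v6=T, v7=T

Check each clause:
  1. (v4 | v6) — v6 is true.
  2. (~v4 | v7 | ~v6) — ~v4 is true.
  3. (v2 | v5 | ~v4) — v2 is true.
  4. (~v1 | ~v5) — ~v5 is true.
  5. (v1 | ~v3 | v5) — v1 is true.
  6. (v4 | v3) — v3 is true.
  7. (~v5 | v1 | ~v2) — v1 is true.
  8. (v6 | v5) — v6 is true.
  9. (v6 | v1) — v1 is true.
  10. (~v6 | ~v4 | v2) — v2 is true.
  11. (v3 | ~v6 | ~v7) — v3 is true.
  12. (~v3 | ~v7 | ~v4) — ~v4 is true.
  13. (v5 | v2 | v1) — v1 is true.
  14. (~v3 | v6 | v5) — v6 is true.
  15. (v7 | v2) — v2 is true.
  16. (v7 | v4 | v5) — v7 is true.
  17. (v3 | v5 | v6) — v3 is true.
  18. (~v4 | v6 | v2) — v2 is true.
  19. (~v4 | v6) — ~v4 is true.
  20. (v7 | v4 | ~v5) — ~v5 is true.
  21. (~v4 | v5 | ~v6) — ~v4 is true.
  22. (~v4 | ~v1) — ~v4 is true.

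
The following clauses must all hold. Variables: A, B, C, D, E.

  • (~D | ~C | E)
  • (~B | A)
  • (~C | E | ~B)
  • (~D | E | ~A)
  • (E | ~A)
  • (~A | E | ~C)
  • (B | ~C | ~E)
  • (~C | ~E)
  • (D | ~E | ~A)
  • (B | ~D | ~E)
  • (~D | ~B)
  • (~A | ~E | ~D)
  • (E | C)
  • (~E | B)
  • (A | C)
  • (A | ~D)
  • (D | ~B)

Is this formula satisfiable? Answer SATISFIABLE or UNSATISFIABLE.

Branch on A: take A = False.
  then B is forced to False.
  then E is forced to False.
  then C is forced to True.
  then D is forced to False.
Every clause has at least one true literal under this assignment.
So A = False  B = False  C = True  D = False  E = False is a satisfying assignment.

SATISFIABLE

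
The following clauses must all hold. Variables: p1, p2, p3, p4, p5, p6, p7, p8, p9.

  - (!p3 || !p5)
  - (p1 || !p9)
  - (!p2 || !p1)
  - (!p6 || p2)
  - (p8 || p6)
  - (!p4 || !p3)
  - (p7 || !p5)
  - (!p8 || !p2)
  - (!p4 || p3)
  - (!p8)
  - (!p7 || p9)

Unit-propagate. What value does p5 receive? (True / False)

False

(!p8) is a unit clause: p8 = False.
(p6 || p8): since p8 = False, the clause reduces to (p6). p6 = True.
From (p2 || !p6) and p6 = True: p2 = True.
(!p2 || !p1) with p2 = True leaves only !p1, so p1 = False.
In (p1 || !p9), p1 is now false; !p9 must hold, so p9 = False.
In (p9 || !p7), p9 is now false; !p7 must hold, so p7 = False.
(p7 || !p5): since p7 = False, the clause reduces to (!p5). p5 = False.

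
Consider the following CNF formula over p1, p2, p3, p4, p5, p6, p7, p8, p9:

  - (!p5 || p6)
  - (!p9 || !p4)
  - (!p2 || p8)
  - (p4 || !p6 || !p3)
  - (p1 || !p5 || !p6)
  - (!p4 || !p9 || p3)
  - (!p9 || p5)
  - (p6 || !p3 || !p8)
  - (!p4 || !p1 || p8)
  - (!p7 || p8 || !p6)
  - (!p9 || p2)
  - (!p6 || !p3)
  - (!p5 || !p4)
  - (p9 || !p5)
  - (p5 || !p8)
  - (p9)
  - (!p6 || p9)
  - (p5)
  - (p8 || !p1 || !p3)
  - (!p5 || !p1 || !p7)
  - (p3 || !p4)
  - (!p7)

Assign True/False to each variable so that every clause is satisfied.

The clause (p9) is unit: p9 must be True.
(!p4) is a unit clause, so p4 = False.
The clause (p5) is unit: p5 must be True.
(p6) is a unit clause, so p6 = True.
(!p3) is a unit clause, so p3 = False.
The clause (p1) is unit: p1 must be True.
The clause (p2) is unit: p2 must be True.
Unit propagation: (p8) forces p8 = True.
(!p7) is a unit clause, so p7 = False.

p1=True, p2=True, p3=False, p4=False, p5=True, p6=True, p7=False, p8=True, p9=True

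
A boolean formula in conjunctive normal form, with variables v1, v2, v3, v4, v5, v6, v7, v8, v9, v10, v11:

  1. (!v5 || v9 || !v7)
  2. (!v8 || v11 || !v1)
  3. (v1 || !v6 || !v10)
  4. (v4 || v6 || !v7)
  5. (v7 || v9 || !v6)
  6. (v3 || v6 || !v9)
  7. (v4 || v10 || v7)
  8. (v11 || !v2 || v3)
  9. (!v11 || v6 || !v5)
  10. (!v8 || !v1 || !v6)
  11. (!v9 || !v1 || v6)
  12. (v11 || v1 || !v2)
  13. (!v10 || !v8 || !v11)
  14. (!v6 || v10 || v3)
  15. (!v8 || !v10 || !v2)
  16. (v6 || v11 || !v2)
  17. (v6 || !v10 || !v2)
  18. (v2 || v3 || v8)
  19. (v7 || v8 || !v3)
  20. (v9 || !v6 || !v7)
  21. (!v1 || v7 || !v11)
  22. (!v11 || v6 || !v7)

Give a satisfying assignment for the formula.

v1=True, v2=True, v3=False, v4=False, v5=False, v6=True, v7=True, v8=False, v9=True, v10=True, v11=True

v5 occurs only negated in the remaining clauses — set v5 = False.
Branch on v1: take v1 = True.
Branch on v2: take v2 = True.
Branch on v3: take v3 = False.
  then v11 is forced to True.
  then v7 is forced to True.
  then v6 is forced to True.
  then v8 is forced to False.
  then v10 is forced to True.
  then v9 is forced to True.
v4 is now unconstrained; take v4 = False.
Every clause has at least one true literal under this assignment.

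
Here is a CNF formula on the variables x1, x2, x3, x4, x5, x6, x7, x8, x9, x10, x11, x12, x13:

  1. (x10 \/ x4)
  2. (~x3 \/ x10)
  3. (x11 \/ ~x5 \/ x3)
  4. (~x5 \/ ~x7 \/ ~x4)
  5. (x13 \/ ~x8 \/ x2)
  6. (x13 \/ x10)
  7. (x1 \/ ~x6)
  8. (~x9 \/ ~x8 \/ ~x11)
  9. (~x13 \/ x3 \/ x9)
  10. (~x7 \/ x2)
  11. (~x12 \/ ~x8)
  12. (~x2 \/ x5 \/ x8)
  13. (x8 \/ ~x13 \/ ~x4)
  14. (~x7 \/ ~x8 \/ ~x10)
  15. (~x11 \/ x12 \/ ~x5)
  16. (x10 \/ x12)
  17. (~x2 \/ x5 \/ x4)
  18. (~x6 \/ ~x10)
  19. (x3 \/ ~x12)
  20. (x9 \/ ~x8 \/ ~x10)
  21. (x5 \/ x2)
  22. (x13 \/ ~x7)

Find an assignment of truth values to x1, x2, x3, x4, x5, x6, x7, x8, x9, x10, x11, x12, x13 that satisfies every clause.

x1=False, x2=True, x3=True, x4=True, x5=False, x6=False, x7=False, x8=True, x9=True, x10=True, x11=False, x12=False, x13=False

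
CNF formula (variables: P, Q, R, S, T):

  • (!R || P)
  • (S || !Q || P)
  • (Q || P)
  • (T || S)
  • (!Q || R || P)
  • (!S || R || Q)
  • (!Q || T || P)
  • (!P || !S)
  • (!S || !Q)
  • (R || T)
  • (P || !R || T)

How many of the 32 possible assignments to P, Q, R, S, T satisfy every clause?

4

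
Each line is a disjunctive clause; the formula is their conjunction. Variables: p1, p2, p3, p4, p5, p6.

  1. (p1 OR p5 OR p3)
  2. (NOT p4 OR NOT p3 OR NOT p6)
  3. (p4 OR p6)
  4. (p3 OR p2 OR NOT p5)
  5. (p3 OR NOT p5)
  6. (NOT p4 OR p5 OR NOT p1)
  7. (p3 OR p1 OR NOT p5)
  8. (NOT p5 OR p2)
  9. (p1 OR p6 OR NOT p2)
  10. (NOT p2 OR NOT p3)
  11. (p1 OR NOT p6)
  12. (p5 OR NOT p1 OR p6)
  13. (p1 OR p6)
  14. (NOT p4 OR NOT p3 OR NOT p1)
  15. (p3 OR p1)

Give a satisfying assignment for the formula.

p1=True, p2=True, p3=False, p4=False, p5=False, p6=True

Branch on p1: take p1 = True.
For the remaining variables, p2 = True, p3 = False, p4 = False, p5 = False, p6 = True works.
Check each clause:
  1. (p3 OR p1 OR p5) — p1 is true.
  2. (NOT p3 OR NOT p6 OR NOT p4) — NOT p4 is true.
  3. (p4 OR p6) — p6 is true.
  4. (NOT p5 OR p2 OR p3) — p2 is true.
  5. (p3 OR NOT p5) — NOT p5 is true.
  6. (NOT p4 OR p5 OR NOT p1) — NOT p4 is true.
  7. (p1 OR NOT p5 OR p3) — p1 is true.
  8. (p2 OR NOT p5) — p2 is true.
  9. (p6 OR NOT p2 OR p1) — p1 is true.
  10. (NOT p3 OR NOT p2) — NOT p3 is true.
  11. (p1 OR NOT p6) — p1 is true.
  12. (NOT p1 OR p5 OR p6) — p6 is true.
  13. (p1 OR p6) — p1 is true.
  14. (NOT p1 OR NOT p4 OR NOT p3) — NOT p4 is true.
  15. (p1 OR p3) — p1 is true.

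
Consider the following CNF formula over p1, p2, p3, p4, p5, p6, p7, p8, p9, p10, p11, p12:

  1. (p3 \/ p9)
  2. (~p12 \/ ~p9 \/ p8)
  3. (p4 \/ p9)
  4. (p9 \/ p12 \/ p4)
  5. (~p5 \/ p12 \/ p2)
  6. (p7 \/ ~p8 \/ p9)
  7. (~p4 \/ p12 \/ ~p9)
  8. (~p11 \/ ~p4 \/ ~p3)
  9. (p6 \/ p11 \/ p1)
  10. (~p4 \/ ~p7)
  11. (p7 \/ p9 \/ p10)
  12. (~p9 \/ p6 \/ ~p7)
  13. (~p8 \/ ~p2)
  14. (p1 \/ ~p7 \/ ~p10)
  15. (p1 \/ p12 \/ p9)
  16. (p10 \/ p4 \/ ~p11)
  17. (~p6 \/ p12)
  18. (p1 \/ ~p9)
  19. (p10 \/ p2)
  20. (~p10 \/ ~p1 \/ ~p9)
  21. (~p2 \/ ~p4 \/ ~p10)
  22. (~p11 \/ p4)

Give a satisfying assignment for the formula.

p1 = True, p2 = True, p3 = True, p4 = False, p5 = False, p6 = False, p7 = False, p8 = False, p9 = True, p10 = False, p11 = False, p12 = False

Check each clause:
  1. (p3 \/ p9) — p9 is true.
  2. (~p9 \/ p8 \/ ~p12) — ~p12 is true.
  3. (p9 \/ p4) — p9 is true.
  4. (p9 \/ p12 \/ p4) — p9 is true.
  5. (p12 \/ p2 \/ ~p5) — p2 is true.
  6. (p9 \/ p7 \/ ~p8) — ~p8 is true.
  7. (p12 \/ ~p4 \/ ~p9) — ~p4 is true.
  8. (~p4 \/ ~p3 \/ ~p11) — ~p4 is true.
  9. (p1 \/ p6 \/ p11) — p1 is true.
  10. (~p4 \/ ~p7) — ~p7 is true.
  11. (p7 \/ p10 \/ p9) — p9 is true.
  12. (p6 \/ ~p9 \/ ~p7) — ~p7 is true.
  13. (~p2 \/ ~p8) — ~p8 is true.
  14. (~p10 \/ p1 \/ ~p7) — p1 is true.
  15. (p1 \/ p9 \/ p12) — p1 is true.
  16. (p10 \/ ~p11 \/ p4) — ~p11 is true.
  17. (p12 \/ ~p6) — ~p6 is true.
  18. (p1 \/ ~p9) — p1 is true.
  19. (p2 \/ p10) — p2 is true.
  20. (~p9 \/ ~p10 \/ ~p1) — ~p10 is true.
  21. (~p4 \/ ~p10 \/ ~p2) — ~p4 is true.
  22. (~p11 \/ p4) — ~p11 is true.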